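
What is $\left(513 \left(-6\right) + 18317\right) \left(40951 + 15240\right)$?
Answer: $856294649$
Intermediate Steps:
$\left(513 \left(-6\right) + 18317\right) \left(40951 + 15240\right) = \left(-3078 + 18317\right) 56191 = 15239 \cdot 56191 = 856294649$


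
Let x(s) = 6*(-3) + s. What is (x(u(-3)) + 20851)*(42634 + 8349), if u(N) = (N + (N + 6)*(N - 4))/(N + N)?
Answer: 1062332771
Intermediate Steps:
u(N) = (N + (-4 + N)*(6 + N))/(2*N) (u(N) = (N + (6 + N)*(-4 + N))/((2*N)) = (N + (-4 + N)*(6 + N))*(1/(2*N)) = (N + (-4 + N)*(6 + N))/(2*N))
x(s) = -18 + s
(x(u(-3)) + 20851)*(42634 + 8349) = ((-18 + (1/2)*(-24 - 3*(3 - 3))/(-3)) + 20851)*(42634 + 8349) = ((-18 + (1/2)*(-1/3)*(-24 - 3*0)) + 20851)*50983 = ((-18 + (1/2)*(-1/3)*(-24 + 0)) + 20851)*50983 = ((-18 + (1/2)*(-1/3)*(-24)) + 20851)*50983 = ((-18 + 4) + 20851)*50983 = (-14 + 20851)*50983 = 20837*50983 = 1062332771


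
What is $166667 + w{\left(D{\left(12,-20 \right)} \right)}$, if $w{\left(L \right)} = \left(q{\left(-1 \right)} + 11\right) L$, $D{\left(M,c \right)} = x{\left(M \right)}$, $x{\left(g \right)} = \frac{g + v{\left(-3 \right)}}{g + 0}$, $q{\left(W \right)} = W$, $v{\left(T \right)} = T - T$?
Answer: $166677$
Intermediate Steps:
$v{\left(T \right)} = 0$
$x{\left(g \right)} = 1$ ($x{\left(g \right)} = \frac{g + 0}{g + 0} = \frac{g}{g} = 1$)
$D{\left(M,c \right)} = 1$
$w{\left(L \right)} = 10 L$ ($w{\left(L \right)} = \left(-1 + 11\right) L = 10 L$)
$166667 + w{\left(D{\left(12,-20 \right)} \right)} = 166667 + 10 \cdot 1 = 166667 + 10 = 166677$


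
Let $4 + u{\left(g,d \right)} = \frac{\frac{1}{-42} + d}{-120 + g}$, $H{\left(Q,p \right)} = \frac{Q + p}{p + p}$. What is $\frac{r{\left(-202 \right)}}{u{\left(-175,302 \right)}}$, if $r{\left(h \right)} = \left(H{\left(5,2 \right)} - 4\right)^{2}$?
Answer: $- \frac{501795}{497944} \approx -1.0077$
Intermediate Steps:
$H{\left(Q,p \right)} = \frac{Q + p}{2 p}$
$u{\left(g,d \right)} = -4 + \frac{- \frac{1}{42} + d}{-120 + g}$ ($u{\left(g,d \right)} = -4 + \frac{\frac{1}{-42} + d}{-120 + g} = -4 + \frac{- \frac{1}{42} + d}{-120 + g}$)
$r{\left(h \right)} = \frac{81}{16}$ ($r{\left(h \right)} = \left(\frac{5 + 2}{2 \cdot 2} - 4\right)^{2} = \left(\frac{1}{2} \cdot \frac{1}{2} \cdot 7 - 4\right)^{2} = \left(\frac{7}{4} - 4\right)^{2} = \left(- \frac{9}{4}\right)^{2} = \frac{81}{16}$)
$\frac{r{\left(-202 \right)}}{u{\left(-175,302 \right)}} = \frac{81}{16 \frac{\frac{20159}{42} + 302 - -700}{-120 - 175}} = \frac{81}{16 \frac{\frac{20159}{42} + 302 + 700}{-295}} = \frac{81}{16 \left(\left(- \frac{1}{295}\right) \frac{62243}{42}\right)} = \frac{81}{16 \left(- \frac{62243}{12390}\right)} = \frac{81}{16} \left(- \frac{12390}{62243}\right) = - \frac{501795}{497944}$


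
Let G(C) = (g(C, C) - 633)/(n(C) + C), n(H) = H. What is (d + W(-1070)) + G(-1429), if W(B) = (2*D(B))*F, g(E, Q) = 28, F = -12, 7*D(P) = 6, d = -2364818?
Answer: -47310956225/20006 ≈ -2.3648e+6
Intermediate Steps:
D(P) = 6/7 (D(P) = (1/7)*6 = 6/7)
W(B) = -144/7 (W(B) = (2*(6/7))*(-12) = (12/7)*(-12) = -144/7)
G(C) = -605/(2*C) (G(C) = (28 - 633)/(C + C) = -605*1/(2*C) = -605/(2*C))
(d + W(-1070)) + G(-1429) = (-2364818 - 144/7) - 605/2/(-1429) = -16553870/7 - 605/2*(-1/1429) = -16553870/7 + 605/2858 = -47310956225/20006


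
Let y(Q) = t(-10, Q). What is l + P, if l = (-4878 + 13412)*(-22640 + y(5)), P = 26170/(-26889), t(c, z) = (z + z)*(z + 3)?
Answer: -5176859604730/26889 ≈ -1.9253e+8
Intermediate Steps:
t(c, z) = 2*z*(3 + z) (t(c, z) = (2*z)*(3 + z) = 2*z*(3 + z))
y(Q) = 2*Q*(3 + Q)
P = -26170/26889 (P = 26170*(-1/26889) = -26170/26889 ≈ -0.97326)
l = -192527040 (l = (-4878 + 13412)*(-22640 + 2*5*(3 + 5)) = 8534*(-22640 + 2*5*8) = 8534*(-22640 + 80) = 8534*(-22560) = -192527040)
l + P = -192527040 - 26170/26889 = -5176859604730/26889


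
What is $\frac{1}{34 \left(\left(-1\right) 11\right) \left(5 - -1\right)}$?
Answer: $- \frac{1}{2244} \approx -0.00044563$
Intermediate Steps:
$\frac{1}{34 \left(\left(-1\right) 11\right) \left(5 - -1\right)} = \frac{1}{34 \left(-11\right) \left(5 + 1\right)} = \frac{1}{\left(-374\right) 6} = \frac{1}{-2244} = - \frac{1}{2244}$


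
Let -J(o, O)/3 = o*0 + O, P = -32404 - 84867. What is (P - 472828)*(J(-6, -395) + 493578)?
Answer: -291959151537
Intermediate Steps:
P = -117271
J(o, O) = -3*O (J(o, O) = -3*(o*0 + O) = -3*(0 + O) = -3*O)
(P - 472828)*(J(-6, -395) + 493578) = (-117271 - 472828)*(-3*(-395) + 493578) = -590099*(1185 + 493578) = -590099*494763 = -291959151537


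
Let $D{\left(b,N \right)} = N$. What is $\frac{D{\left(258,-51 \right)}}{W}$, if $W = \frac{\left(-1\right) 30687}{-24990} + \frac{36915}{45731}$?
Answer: $- \frac{2775414390}{110754907} \approx -25.059$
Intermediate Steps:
$W = \frac{110754907}{54419890}$ ($W = \left(-30687\right) \left(- \frac{1}{24990}\right) + 36915 \cdot \frac{1}{45731} = \frac{10229}{8330} + \frac{36915}{45731} = \frac{110754907}{54419890} \approx 2.0352$)
$\frac{D{\left(258,-51 \right)}}{W} = - \frac{51}{\frac{110754907}{54419890}} = \left(-51\right) \frac{54419890}{110754907} = - \frac{2775414390}{110754907}$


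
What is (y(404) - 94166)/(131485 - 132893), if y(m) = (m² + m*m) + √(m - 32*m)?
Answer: -116133/704 - I*√3131/704 ≈ -164.96 - 0.079482*I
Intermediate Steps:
y(m) = 2*m² + √31*√(-m) (y(m) = (m² + m²) + √(-31*m) = 2*m² + √31*√(-m))
(y(404) - 94166)/(131485 - 132893) = ((2*404² + √31*√(-1*404)) - 94166)/(131485 - 132893) = ((2*163216 + √31*√(-404)) - 94166)/(-1408) = ((326432 + √31*(2*I*√101)) - 94166)*(-1/1408) = ((326432 + 2*I*√3131) - 94166)*(-1/1408) = (232266 + 2*I*√3131)*(-1/1408) = -116133/704 - I*√3131/704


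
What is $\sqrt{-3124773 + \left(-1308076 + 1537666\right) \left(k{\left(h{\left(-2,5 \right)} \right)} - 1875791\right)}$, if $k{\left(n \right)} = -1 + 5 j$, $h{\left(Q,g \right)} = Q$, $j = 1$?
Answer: $3 i \sqrt{47851673567} \approx 6.5625 \cdot 10^{5} i$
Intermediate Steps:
$k{\left(n \right)} = 4$ ($k{\left(n \right)} = -1 + 5 \cdot 1 = -1 + 5 = 4$)
$\sqrt{-3124773 + \left(-1308076 + 1537666\right) \left(k{\left(h{\left(-2,5 \right)} \right)} - 1875791\right)} = \sqrt{-3124773 + \left(-1308076 + 1537666\right) \left(4 - 1875791\right)} = \sqrt{-3124773 + 229590 \left(-1875787\right)} = \sqrt{-3124773 - 430661937330} = \sqrt{-430665062103} = 3 i \sqrt{47851673567}$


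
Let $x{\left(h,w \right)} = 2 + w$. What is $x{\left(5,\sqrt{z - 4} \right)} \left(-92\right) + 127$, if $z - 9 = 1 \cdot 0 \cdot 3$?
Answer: $-57 - 92 \sqrt{5} \approx -262.72$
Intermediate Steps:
$z = 9$ ($z = 9 + 1 \cdot 0 \cdot 3 = 9 + 0 \cdot 3 = 9 + 0 = 9$)
$x{\left(5,\sqrt{z - 4} \right)} \left(-92\right) + 127 = \left(2 + \sqrt{9 - 4}\right) \left(-92\right) + 127 = \left(2 + \sqrt{5}\right) \left(-92\right) + 127 = \left(-184 - 92 \sqrt{5}\right) + 127 = -57 - 92 \sqrt{5}$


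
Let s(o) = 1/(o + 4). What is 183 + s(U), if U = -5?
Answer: 182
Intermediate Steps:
s(o) = 1/(4 + o)
183 + s(U) = 183 + 1/(4 - 5) = 183 + 1/(-1) = 183 - 1 = 182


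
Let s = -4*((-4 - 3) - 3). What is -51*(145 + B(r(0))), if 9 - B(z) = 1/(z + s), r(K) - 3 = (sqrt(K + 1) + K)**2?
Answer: -345525/44 ≈ -7852.8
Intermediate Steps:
r(K) = 3 + (K + sqrt(1 + K))**2 (r(K) = 3 + (sqrt(K + 1) + K)**2 = 3 + (sqrt(1 + K) + K)**2 = 3 + (K + sqrt(1 + K))**2)
s = 40 (s = -4*(-7 - 3) = -4*(-10) = 40)
B(z) = 9 - 1/(40 + z) (B(z) = 9 - 1/(z + 40) = 9 - 1/(40 + z))
-51*(145 + B(r(0))) = -51*(145 + (359 + 9*(3 + (0 + sqrt(1 + 0))**2))/(40 + (3 + (0 + sqrt(1 + 0))**2))) = -51*(145 + (359 + 9*(3 + (0 + sqrt(1))**2))/(40 + (3 + (0 + sqrt(1))**2))) = -51*(145 + (359 + 9*(3 + (0 + 1)**2))/(40 + (3 + (0 + 1)**2))) = -51*(145 + (359 + 9*(3 + 1**2))/(40 + (3 + 1**2))) = -51*(145 + (359 + 9*(3 + 1))/(40 + (3 + 1))) = -51*(145 + (359 + 9*4)/(40 + 4)) = -51*(145 + (359 + 36)/44) = -51*(145 + (1/44)*395) = -51*(145 + 395/44) = -51*6775/44 = -345525/44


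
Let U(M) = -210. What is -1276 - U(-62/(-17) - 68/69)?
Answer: -1066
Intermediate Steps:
-1276 - U(-62/(-17) - 68/69) = -1276 - 1*(-210) = -1276 + 210 = -1066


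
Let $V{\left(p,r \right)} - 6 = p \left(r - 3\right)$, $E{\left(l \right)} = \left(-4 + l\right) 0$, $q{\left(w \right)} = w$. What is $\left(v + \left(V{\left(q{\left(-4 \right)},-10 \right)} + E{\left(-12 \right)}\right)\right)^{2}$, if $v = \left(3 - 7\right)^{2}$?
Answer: $5476$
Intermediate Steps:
$E{\left(l \right)} = 0$
$V{\left(p,r \right)} = 6 + p \left(-3 + r\right)$ ($V{\left(p,r \right)} = 6 + p \left(r - 3\right) = 6 + p \left(-3 + r\right)$)
$v = 16$ ($v = \left(-4\right)^{2} = 16$)
$\left(v + \left(V{\left(q{\left(-4 \right)},-10 \right)} + E{\left(-12 \right)}\right)\right)^{2} = \left(16 + \left(\left(6 - -12 - -40\right) + 0\right)\right)^{2} = \left(16 + \left(\left(6 + 12 + 40\right) + 0\right)\right)^{2} = \left(16 + \left(58 + 0\right)\right)^{2} = \left(16 + 58\right)^{2} = 74^{2} = 5476$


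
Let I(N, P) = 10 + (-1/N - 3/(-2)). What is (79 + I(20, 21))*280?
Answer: 25326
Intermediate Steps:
I(N, P) = 23/2 - 1/N (I(N, P) = 10 + (-1/N - 3*(-½)) = 10 + (-1/N + 3/2) = 10 + (3/2 - 1/N) = 23/2 - 1/N)
(79 + I(20, 21))*280 = (79 + (23/2 - 1/20))*280 = (79 + 229/20)*280 = (1809/20)*280 = 25326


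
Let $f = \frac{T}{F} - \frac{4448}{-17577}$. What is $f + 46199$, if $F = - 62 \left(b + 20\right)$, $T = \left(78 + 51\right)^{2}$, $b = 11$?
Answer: $\frac{50337309355}{1089774} \approx 46191.0$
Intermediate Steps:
$T = 16641$ ($T = 129^{2} = 16641$)
$F = -1922$ ($F = - 62 \left(11 + 20\right) = \left(-62\right) 31 = -1922$)
$f = - \frac{9159671}{1089774}$ ($f = \frac{16641}{-1922} - \frac{4448}{-17577} = 16641 \left(- \frac{1}{1922}\right) - - \frac{4448}{17577} = - \frac{16641}{1922} + \frac{4448}{17577} = - \frac{9159671}{1089774} \approx -8.4051$)
$f + 46199 = - \frac{9159671}{1089774} + 46199 = \frac{50337309355}{1089774}$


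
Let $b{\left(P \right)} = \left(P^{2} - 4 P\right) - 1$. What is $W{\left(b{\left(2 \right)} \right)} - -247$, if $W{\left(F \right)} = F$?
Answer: $242$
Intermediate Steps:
$b{\left(P \right)} = -1 + P^{2} - 4 P$
$W{\left(b{\left(2 \right)} \right)} - -247 = \left(-1 + 2^{2} - 8\right) - -247 = \left(-1 + 4 - 8\right) + 247 = -5 + 247 = 242$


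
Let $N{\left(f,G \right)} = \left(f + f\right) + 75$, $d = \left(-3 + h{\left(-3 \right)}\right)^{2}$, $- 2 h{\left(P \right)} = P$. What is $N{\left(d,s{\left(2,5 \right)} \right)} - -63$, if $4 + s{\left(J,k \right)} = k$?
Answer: $\frac{285}{2} \approx 142.5$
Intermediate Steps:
$s{\left(J,k \right)} = -4 + k$
$h{\left(P \right)} = - \frac{P}{2}$
$d = \frac{9}{4}$ ($d = \left(-3 - - \frac{3}{2}\right)^{2} = \left(-3 + \frac{3}{2}\right)^{2} = \left(- \frac{3}{2}\right)^{2} = \frac{9}{4} \approx 2.25$)
$N{\left(f,G \right)} = 75 + 2 f$ ($N{\left(f,G \right)} = 2 f + 75 = 75 + 2 f$)
$N{\left(d,s{\left(2,5 \right)} \right)} - -63 = \left(75 + 2 \cdot \frac{9}{4}\right) - -63 = \left(75 + \frac{9}{2}\right) + 63 = \frac{159}{2} + 63 = \frac{285}{2}$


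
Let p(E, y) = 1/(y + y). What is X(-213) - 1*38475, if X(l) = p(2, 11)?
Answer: -846449/22 ≈ -38475.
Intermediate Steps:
p(E, y) = 1/(2*y)
X(l) = 1/22 (X(l) = (½)/11 = (½)*(1/11) = 1/22)
X(-213) - 1*38475 = 1/22 - 1*38475 = 1/22 - 38475 = -846449/22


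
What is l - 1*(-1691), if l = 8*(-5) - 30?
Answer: 1621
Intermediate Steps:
l = -70 (l = -40 - 30 = -70)
l - 1*(-1691) = -70 - 1*(-1691) = -70 + 1691 = 1621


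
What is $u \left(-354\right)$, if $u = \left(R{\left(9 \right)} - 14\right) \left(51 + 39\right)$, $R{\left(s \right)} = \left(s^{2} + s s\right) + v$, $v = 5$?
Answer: $-4874580$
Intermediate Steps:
$R{\left(s \right)} = 5 + 2 s^{2}$ ($R{\left(s \right)} = \left(s^{2} + s s\right) + 5 = \left(s^{2} + s^{2}\right) + 5 = 2 s^{2} + 5 = 5 + 2 s^{2}$)
$u = 13770$ ($u = \left(\left(5 + 2 \cdot 9^{2}\right) - 14\right) \left(51 + 39\right) = \left(\left(5 + 2 \cdot 81\right) - 14\right) 90 = \left(\left(5 + 162\right) - 14\right) 90 = \left(167 - 14\right) 90 = 153 \cdot 90 = 13770$)
$u \left(-354\right) = 13770 \left(-354\right) = -4874580$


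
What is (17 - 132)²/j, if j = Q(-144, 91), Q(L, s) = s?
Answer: 13225/91 ≈ 145.33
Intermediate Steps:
j = 91
(17 - 132)²/j = (17 - 132)²/91 = (-115)²*(1/91) = 13225*(1/91) = 13225/91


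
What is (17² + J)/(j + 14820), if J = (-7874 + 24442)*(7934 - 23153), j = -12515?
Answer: -252148103/2305 ≈ -1.0939e+5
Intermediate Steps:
J = -252148392 (J = 16568*(-15219) = -252148392)
(17² + J)/(j + 14820) = (17² - 252148392)/(-12515 + 14820) = (289 - 252148392)/2305 = -252148103*1/2305 = -252148103/2305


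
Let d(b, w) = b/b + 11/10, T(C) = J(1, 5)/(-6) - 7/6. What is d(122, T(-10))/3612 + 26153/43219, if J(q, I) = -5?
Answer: 45026379/74336680 ≈ 0.60571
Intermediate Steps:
T(C) = -⅓ (T(C) = -5/(-6) - 7/6 = -5*(-⅙) - 7*⅙ = ⅚ - 7/6 = -⅓)
d(b, w) = 21/10 (d(b, w) = 1 + 11*(⅒) = 1 + 11/10 = 21/10)
d(122, T(-10))/3612 + 26153/43219 = (21/10)/3612 + 26153/43219 = (21/10)*(1/3612) + 26153*(1/43219) = 1/1720 + 26153/43219 = 45026379/74336680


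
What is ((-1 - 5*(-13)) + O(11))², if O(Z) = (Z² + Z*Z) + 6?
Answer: 97344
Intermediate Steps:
O(Z) = 6 + 2*Z² (O(Z) = (Z² + Z²) + 6 = 2*Z² + 6 = 6 + 2*Z²)
((-1 - 5*(-13)) + O(11))² = ((-1 - 5*(-13)) + (6 + 2*11²))² = ((-1 + 65) + (6 + 2*121))² = (64 + (6 + 242))² = (64 + 248)² = 312² = 97344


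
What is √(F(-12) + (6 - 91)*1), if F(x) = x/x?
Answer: 2*I*√21 ≈ 9.1651*I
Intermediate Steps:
F(x) = 1
√(F(-12) + (6 - 91)*1) = √(1 + (6 - 91)*1) = √(1 - 85*1) = √(1 - 85) = √(-84) = 2*I*√21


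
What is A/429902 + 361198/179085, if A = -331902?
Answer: 47920536463/38494499835 ≈ 1.2449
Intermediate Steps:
A/429902 + 361198/179085 = -331902/429902 + 361198/179085 = -331902*1/429902 + 361198*(1/179085) = -165951/214951 + 361198/179085 = 47920536463/38494499835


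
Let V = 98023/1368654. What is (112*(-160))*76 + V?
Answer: -1863997157657/1368654 ≈ -1.3619e+6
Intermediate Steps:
V = 98023/1368654 (V = 98023*(1/1368654) = 98023/1368654 ≈ 0.071620)
(112*(-160))*76 + V = (112*(-160))*76 + 98023/1368654 = -17920*76 + 98023/1368654 = -1361920 + 98023/1368654 = -1863997157657/1368654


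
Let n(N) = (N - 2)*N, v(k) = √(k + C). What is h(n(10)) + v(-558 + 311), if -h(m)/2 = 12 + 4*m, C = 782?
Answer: -664 + √535 ≈ -640.87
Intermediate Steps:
v(k) = √(782 + k) (v(k) = √(k + 782) = √(782 + k))
n(N) = N*(-2 + N) (n(N) = (-2 + N)*N = N*(-2 + N))
h(m) = -24 - 8*m (h(m) = -2*(12 + 4*m) = -24 - 8*m)
h(n(10)) + v(-558 + 311) = (-24 - 80*(-2 + 10)) + √(782 + (-558 + 311)) = (-24 - 80*8) + √(782 - 247) = (-24 - 8*80) + √535 = (-24 - 640) + √535 = -664 + √535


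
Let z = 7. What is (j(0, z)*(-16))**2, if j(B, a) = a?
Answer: 12544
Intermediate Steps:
(j(0, z)*(-16))**2 = (7*(-16))**2 = (-112)**2 = 12544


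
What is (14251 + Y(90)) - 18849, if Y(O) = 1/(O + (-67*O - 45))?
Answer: -27519031/5985 ≈ -4598.0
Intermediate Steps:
Y(O) = 1/(-45 - 66*O) (Y(O) = 1/(O + (-45 - 67*O)) = 1/(-45 - 66*O))
(14251 + Y(90)) - 18849 = (14251 - 1/(45 + 66*90)) - 18849 = (14251 - 1/(45 + 5940)) - 18849 = (14251 - 1/5985) - 18849 = 85292234/5985 - 18849 = -27519031/5985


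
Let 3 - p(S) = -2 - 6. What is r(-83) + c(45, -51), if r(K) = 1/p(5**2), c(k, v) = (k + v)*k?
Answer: -2969/11 ≈ -269.91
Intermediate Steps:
c(k, v) = k*(k + v)
p(S) = 11 (p(S) = 3 - (-2 - 6) = 3 - 1*(-8) = 3 + 8 = 11)
r(K) = 1/11
r(-83) + c(45, -51) = 1/11 + 45*(45 - 51) = 1/11 + 45*(-6) = 1/11 - 270 = -2969/11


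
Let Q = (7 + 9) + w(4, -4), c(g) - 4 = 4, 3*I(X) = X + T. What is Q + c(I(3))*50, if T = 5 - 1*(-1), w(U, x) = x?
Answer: 412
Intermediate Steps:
T = 6 (T = 5 + 1 = 6)
I(X) = 2 + X/3 (I(X) = (X + 6)/3 = (6 + X)/3 = 2 + X/3)
c(g) = 8 (c(g) = 4 + 4 = 8)
Q = 12 (Q = (7 + 9) - 4 = 16 - 4 = 12)
Q + c(I(3))*50 = 12 + 8*50 = 12 + 400 = 412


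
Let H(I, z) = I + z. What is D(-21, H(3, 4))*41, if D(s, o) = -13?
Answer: -533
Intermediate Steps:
D(-21, H(3, 4))*41 = -13*41 = -533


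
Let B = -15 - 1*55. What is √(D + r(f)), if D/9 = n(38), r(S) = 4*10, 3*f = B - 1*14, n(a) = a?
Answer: √382 ≈ 19.545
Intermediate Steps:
B = -70 (B = -15 - 55 = -70)
f = -28 (f = (-70 - 1*14)/3 = (-70 - 14)/3 = (⅓)*(-84) = -28)
r(S) = 40
D = 342 (D = 9*38 = 342)
√(D + r(f)) = √(342 + 40) = √382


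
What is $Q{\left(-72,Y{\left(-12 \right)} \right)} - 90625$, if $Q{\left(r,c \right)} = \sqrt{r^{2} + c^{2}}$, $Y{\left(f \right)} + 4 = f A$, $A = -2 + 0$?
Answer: $-90625 + 4 \sqrt{349} \approx -90550.0$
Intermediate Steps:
$A = -2$
$Y{\left(f \right)} = -4 - 2 f$ ($Y{\left(f \right)} = -4 + f \left(-2\right) = -4 - 2 f$)
$Q{\left(r,c \right)} = \sqrt{c^{2} + r^{2}}$
$Q{\left(-72,Y{\left(-12 \right)} \right)} - 90625 = \sqrt{\left(-4 - -24\right)^{2} + \left(-72\right)^{2}} - 90625 = \sqrt{\left(-4 + 24\right)^{2} + 5184} - 90625 = \sqrt{20^{2} + 5184} - 90625 = \sqrt{400 + 5184} - 90625 = \sqrt{5584} - 90625 = 4 \sqrt{349} - 90625 = -90625 + 4 \sqrt{349}$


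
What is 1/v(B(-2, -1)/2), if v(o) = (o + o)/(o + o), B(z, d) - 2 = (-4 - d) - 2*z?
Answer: 1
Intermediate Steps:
B(z, d) = -2 - d - 2*z (B(z, d) = 2 + ((-4 - d) - 2*z) = 2 + (-4 - d - 2*z) = -2 - d - 2*z)
v(o) = 1 (v(o) = (2*o)/((2*o)) = (2*o)*(1/(2*o)) = 1)
1/v(B(-2, -1)/2) = 1/1 = 1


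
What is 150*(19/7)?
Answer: 2850/7 ≈ 407.14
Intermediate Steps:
150*(19/7) = 2850/7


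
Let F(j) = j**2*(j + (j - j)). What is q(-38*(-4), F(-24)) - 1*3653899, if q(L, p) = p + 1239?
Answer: -3666484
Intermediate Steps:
F(j) = j**3 (F(j) = j**2*(j + 0) = j**2*j = j**3)
q(L, p) = 1239 + p
q(-38*(-4), F(-24)) - 1*3653899 = (1239 + (-24)**3) - 1*3653899 = (1239 - 13824) - 3653899 = -12585 - 3653899 = -3666484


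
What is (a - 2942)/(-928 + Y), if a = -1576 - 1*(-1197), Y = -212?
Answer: 1107/380 ≈ 2.9132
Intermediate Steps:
a = -379 (a = -1576 + 1197 = -379)
(a - 2942)/(-928 + Y) = (-379 - 2942)/(-928 - 212) = -3321/(-1140) = -3321*(-1/1140) = 1107/380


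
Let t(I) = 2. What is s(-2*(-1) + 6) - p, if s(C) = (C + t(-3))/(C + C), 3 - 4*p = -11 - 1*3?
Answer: -29/8 ≈ -3.6250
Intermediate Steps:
p = 17/4 (p = ¾ - (-11 - 1*3)/4 = ¾ - (-11 - 3)/4 = ¾ - ¼*(-14) = ¾ + 7/2 = 17/4 ≈ 4.2500)
s(C) = (2 + C)/(2*C) (s(C) = (C + 2)/(C + C) = (2 + C)/((2*C)) = (2 + C)*(1/(2*C)) = (2 + C)/(2*C))
s(-2*(-1) + 6) - p = (2 + (-2*(-1) + 6))/(2*(-2*(-1) + 6)) - 1*17/4 = (2 + (2 + 6))/(2*(2 + 6)) - 17/4 = (½)*(2 + 8)/8 - 17/4 = (½)*(⅛)*10 - 17/4 = 5/8 - 17/4 = -29/8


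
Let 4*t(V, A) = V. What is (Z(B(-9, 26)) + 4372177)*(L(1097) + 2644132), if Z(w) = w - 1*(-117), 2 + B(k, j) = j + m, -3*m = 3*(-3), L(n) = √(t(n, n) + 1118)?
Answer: 11560993870372 + 4372321*√5569/2 ≈ 1.1561e+13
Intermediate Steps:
t(V, A) = V/4
L(n) = √(1118 + n/4) (L(n) = √(n/4 + 1118) = √(1118 + n/4))
m = 3 (m = -(-3) = -⅓*(-9) = 3)
B(k, j) = 1 + j (B(k, j) = -2 + (j + 3) = -2 + (3 + j) = 1 + j)
Z(w) = 117 + w (Z(w) = w + 117 = 117 + w)
(Z(B(-9, 26)) + 4372177)*(L(1097) + 2644132) = ((117 + (1 + 26)) + 4372177)*(√(4472 + 1097)/2 + 2644132) = ((117 + 27) + 4372177)*(√5569/2 + 2644132) = (144 + 4372177)*(2644132 + √5569/2) = 4372321*(2644132 + √5569/2) = 11560993870372 + 4372321*√5569/2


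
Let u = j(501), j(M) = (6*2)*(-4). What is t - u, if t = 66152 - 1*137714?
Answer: -71514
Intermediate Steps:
t = -71562 (t = 66152 - 137714 = -71562)
j(M) = -48 (j(M) = 12*(-4) = -48)
u = -48
t - u = -71562 - 1*(-48) = -71562 + 48 = -71514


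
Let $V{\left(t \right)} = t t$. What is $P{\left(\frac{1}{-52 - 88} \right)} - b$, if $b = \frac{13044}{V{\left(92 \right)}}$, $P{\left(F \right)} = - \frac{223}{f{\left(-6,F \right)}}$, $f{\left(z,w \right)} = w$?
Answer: $\frac{66058259}{2116} \approx 31218.0$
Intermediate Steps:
$V{\left(t \right)} = t^{2}$
$P{\left(F \right)} = - \frac{223}{F}$
$b = \frac{3261}{2116}$ ($b = \frac{13044}{92^{2}} = \frac{13044}{8464} = 13044 \cdot \frac{1}{8464} = \frac{3261}{2116} \approx 1.5411$)
$P{\left(\frac{1}{-52 - 88} \right)} - b = - \frac{223}{\frac{1}{-52 - 88}} - \frac{3261}{2116} = - \frac{223}{\frac{1}{-140}} - \frac{3261}{2116} = - \frac{223}{- \frac{1}{140}} - \frac{3261}{2116} = \left(-223\right) \left(-140\right) - \frac{3261}{2116} = 31220 - \frac{3261}{2116} = \frac{66058259}{2116}$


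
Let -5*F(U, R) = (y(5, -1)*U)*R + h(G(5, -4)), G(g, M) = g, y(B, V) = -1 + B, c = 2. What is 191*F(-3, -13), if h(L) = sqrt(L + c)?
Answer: -29796/5 - 191*sqrt(7)/5 ≈ -6060.3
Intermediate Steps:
h(L) = sqrt(2 + L) (h(L) = sqrt(L + 2) = sqrt(2 + L))
F(U, R) = -sqrt(7)/5 - 4*R*U/5 (F(U, R) = -(((-1 + 5)*U)*R + sqrt(2 + 5))/5 = -((4*U)*R + sqrt(7))/5 = -(4*R*U + sqrt(7))/5 = -(sqrt(7) + 4*R*U)/5 = -sqrt(7)/5 - 4*R*U/5)
191*F(-3, -13) = 191*(-sqrt(7)/5 - 4/5*(-13)*(-3)) = 191*(-sqrt(7)/5 - 156/5) = 191*(-156/5 - sqrt(7)/5) = -29796/5 - 191*sqrt(7)/5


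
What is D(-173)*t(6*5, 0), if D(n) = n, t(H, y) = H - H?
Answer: 0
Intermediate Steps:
t(H, y) = 0
D(-173)*t(6*5, 0) = -173*0 = 0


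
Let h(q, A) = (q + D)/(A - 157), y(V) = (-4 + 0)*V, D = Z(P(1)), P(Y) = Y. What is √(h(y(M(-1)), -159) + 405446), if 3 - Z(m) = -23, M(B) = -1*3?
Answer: √10121550942/158 ≈ 636.75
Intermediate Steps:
M(B) = -3
Z(m) = 26 (Z(m) = 3 - 1*(-23) = 3 + 23 = 26)
D = 26
y(V) = -4*V
h(q, A) = (26 + q)/(-157 + A) (h(q, A) = (q + 26)/(A - 157) = (26 + q)/(-157 + A))
√(h(y(M(-1)), -159) + 405446) = √((26 - 4*(-3))/(-157 - 159) + 405446) = √((26 + 12)/(-316) + 405446) = √(-1/316*38 + 405446) = √(-19/158 + 405446) = √(64060449/158) = √10121550942/158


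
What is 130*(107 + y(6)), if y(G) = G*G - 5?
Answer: 17940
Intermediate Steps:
y(G) = -5 + G**2 (y(G) = G**2 - 5 = -5 + G**2)
130*(107 + y(6)) = 130*(107 + (-5 + 6**2)) = 130*(107 + (-5 + 36)) = 130*(107 + 31) = 130*138 = 17940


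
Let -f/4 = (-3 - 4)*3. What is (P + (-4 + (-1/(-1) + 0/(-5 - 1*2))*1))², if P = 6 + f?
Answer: 7569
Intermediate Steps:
f = 84 (f = -4*(-3 - 4)*3 = -(-28)*3 = -4*(-21) = 84)
P = 90 (P = 6 + 84 = 90)
(P + (-4 + (-1/(-1) + 0/(-5 - 1*2))*1))² = (90 + (-4 + (-1/(-1) + 0/(-5 - 1*2))*1))² = (90 + (-4 + (-1*(-1) + 0/(-5 - 2))*1))² = (90 + (-4 + (1 + 0/(-7))*1))² = (90 + (-4 + (1 + 0*(-⅐))*1))² = (90 + (-4 + (1 + 0)*1))² = (90 + (-4 + 1*1))² = (90 + (-4 + 1))² = (90 - 3)² = 87² = 7569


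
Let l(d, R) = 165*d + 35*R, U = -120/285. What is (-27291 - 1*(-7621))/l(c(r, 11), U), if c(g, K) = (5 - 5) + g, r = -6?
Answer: 37373/1909 ≈ 19.577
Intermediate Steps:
c(g, K) = g (c(g, K) = 0 + g = g)
U = -8/19 (U = -120*1/285 = -8/19 ≈ -0.42105)
l(d, R) = 35*R + 165*d
(-27291 - 1*(-7621))/l(c(r, 11), U) = (-27291 - 1*(-7621))/(35*(-8/19) + 165*(-6)) = (-27291 + 7621)/(-280/19 - 990) = -19670/(-19090/19) = -19670*(-19/19090) = 37373/1909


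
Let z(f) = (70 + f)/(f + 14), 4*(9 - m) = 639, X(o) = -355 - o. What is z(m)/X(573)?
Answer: -323/507616 ≈ -0.00063631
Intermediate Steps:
m = -603/4 (m = 9 - 1/4*639 = 9 - 639/4 = -603/4 ≈ -150.75)
z(f) = (70 + f)/(14 + f)
z(m)/X(573) = ((70 - 603/4)/(14 - 603/4))/(-355 - 1*573) = (-323/4/(-547/4))/(-355 - 573) = -4/547*(-323/4)/(-928) = (323/547)*(-1/928) = -323/507616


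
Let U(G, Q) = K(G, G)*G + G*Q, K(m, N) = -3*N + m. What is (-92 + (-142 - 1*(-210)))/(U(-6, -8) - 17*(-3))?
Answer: -8/9 ≈ -0.88889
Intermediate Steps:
K(m, N) = m - 3*N
U(G, Q) = -2*G**2 + G*Q (U(G, Q) = (G - 3*G)*G + G*Q = (-2*G)*G + G*Q = -2*G**2 + G*Q)
(-92 + (-142 - 1*(-210)))/(U(-6, -8) - 17*(-3)) = (-92 + (-142 - 1*(-210)))/(-6*(-8 - 2*(-6)) - 17*(-3)) = (-92 + (-142 + 210))/(-6*(-8 + 12) + 51) = (-92 + 68)/(-6*4 + 51) = -24/(-24 + 51) = -24/27 = -24*1/27 = -8/9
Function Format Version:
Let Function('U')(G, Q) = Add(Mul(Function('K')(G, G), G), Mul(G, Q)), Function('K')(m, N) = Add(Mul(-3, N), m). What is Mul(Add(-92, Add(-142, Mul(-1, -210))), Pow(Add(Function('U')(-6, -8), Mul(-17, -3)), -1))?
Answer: Rational(-8, 9) ≈ -0.88889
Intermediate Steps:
Function('K')(m, N) = Add(m, Mul(-3, N))
Function('U')(G, Q) = Add(Mul(-2, Pow(G, 2)), Mul(G, Q)) (Function('U')(G, Q) = Add(Mul(Add(G, Mul(-3, G)), G), Mul(G, Q)) = Add(Mul(Mul(-2, G), G), Mul(G, Q)) = Add(Mul(-2, Pow(G, 2)), Mul(G, Q)))
Mul(Add(-92, Add(-142, Mul(-1, -210))), Pow(Add(Function('U')(-6, -8), Mul(-17, -3)), -1)) = Mul(Add(-92, Add(-142, Mul(-1, -210))), Pow(Add(Mul(-6, Add(-8, Mul(-2, -6))), Mul(-17, -3)), -1)) = Mul(Add(-92, Add(-142, 210)), Pow(Add(Mul(-6, Add(-8, 12)), 51), -1)) = Mul(Add(-92, 68), Pow(Add(Mul(-6, 4), 51), -1)) = Mul(-24, Pow(Add(-24, 51), -1)) = Mul(-24, Pow(27, -1)) = Mul(-24, Rational(1, 27)) = Rational(-8, 9)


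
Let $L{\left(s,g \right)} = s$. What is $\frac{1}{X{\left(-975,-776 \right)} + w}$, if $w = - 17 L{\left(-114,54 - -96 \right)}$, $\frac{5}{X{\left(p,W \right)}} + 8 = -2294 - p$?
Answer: $\frac{1327}{2571721} \approx 0.000516$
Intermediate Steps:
$X{\left(p,W \right)} = \frac{5}{-2302 - p}$ ($X{\left(p,W \right)} = \frac{5}{-8 - \left(2294 + p\right)} = \frac{5}{-2302 - p}$)
$w = 1938$ ($w = \left(-17\right) \left(-114\right) = 1938$)
$\frac{1}{X{\left(-975,-776 \right)} + w} = \frac{1}{- \frac{5}{2302 - 975} + 1938} = \frac{1}{- \frac{5}{1327} + 1938} = \frac{1}{\frac{2571721}{1327}} = \frac{1327}{2571721}$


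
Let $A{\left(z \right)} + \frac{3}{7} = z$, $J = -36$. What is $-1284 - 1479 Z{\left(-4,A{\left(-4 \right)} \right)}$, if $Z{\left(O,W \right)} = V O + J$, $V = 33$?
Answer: $247188$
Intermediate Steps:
$A{\left(z \right)} = - \frac{3}{7} + z$
$Z{\left(O,W \right)} = -36 + 33 O$ ($Z{\left(O,W \right)} = 33 O - 36 = -36 + 33 O$)
$-1284 - 1479 Z{\left(-4,A{\left(-4 \right)} \right)} = -1284 - 1479 \left(-36 + 33 \left(-4\right)\right) = -1284 - 1479 \left(-36 - 132\right) = -1284 - -248472 = -1284 + 248472 = 247188$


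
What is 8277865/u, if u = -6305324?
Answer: -8277865/6305324 ≈ -1.3128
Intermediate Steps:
8277865/u = 8277865/(-6305324) = 8277865*(-1/6305324) = -8277865/6305324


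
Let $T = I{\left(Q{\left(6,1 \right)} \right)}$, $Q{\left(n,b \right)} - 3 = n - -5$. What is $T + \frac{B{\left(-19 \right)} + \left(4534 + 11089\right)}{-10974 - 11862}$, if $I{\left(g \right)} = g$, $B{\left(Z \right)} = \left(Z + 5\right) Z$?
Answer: $\frac{303815}{22836} \approx 13.304$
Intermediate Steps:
$B{\left(Z \right)} = Z \left(5 + Z\right)$ ($B{\left(Z \right)} = \left(5 + Z\right) Z = Z \left(5 + Z\right)$)
$Q{\left(n,b \right)} = 8 + n$ ($Q{\left(n,b \right)} = 3 + \left(n - -5\right) = 3 + \left(n + 5\right) = 3 + \left(5 + n\right) = 8 + n$)
$T = 14$ ($T = 8 + 6 = 14$)
$T + \frac{B{\left(-19 \right)} + \left(4534 + 11089\right)}{-10974 - 11862} = 14 + \frac{- 19 \left(5 - 19\right) + \left(4534 + 11089\right)}{-10974 - 11862} = 14 + \frac{\left(-19\right) \left(-14\right) + 15623}{-22836} = 14 + \left(266 + 15623\right) \left(- \frac{1}{22836}\right) = 14 + 15889 \left(- \frac{1}{22836}\right) = 14 - \frac{15889}{22836} = \frac{303815}{22836}$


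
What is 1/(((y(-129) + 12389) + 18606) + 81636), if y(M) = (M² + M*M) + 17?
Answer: 1/145930 ≈ 6.8526e-6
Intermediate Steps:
y(M) = 17 + 2*M² (y(M) = (M² + M²) + 17 = 2*M² + 17 = 17 + 2*M²)
1/(((y(-129) + 12389) + 18606) + 81636) = 1/((((17 + 2*(-129)²) + 12389) + 18606) + 81636) = 1/((((17 + 2*16641) + 12389) + 18606) + 81636) = 1/((((17 + 33282) + 12389) + 18606) + 81636) = 1/(((33299 + 12389) + 18606) + 81636) = 1/((45688 + 18606) + 81636) = 1/(64294 + 81636) = 1/145930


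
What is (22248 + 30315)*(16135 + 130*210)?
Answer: 2283073905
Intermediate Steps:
(22248 + 30315)*(16135 + 130*210) = 52563*(16135 + 27300) = 52563*43435 = 2283073905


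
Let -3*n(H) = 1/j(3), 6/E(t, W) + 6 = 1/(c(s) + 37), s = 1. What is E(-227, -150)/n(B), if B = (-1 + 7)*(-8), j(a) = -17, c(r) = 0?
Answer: -666/13 ≈ -51.231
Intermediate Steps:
E(t, W) = -222/221 (E(t, W) = 6/(-6 + 1/(0 + 37)) = 6/(-6 + 1/37) = 6/(-221/37) = 6*(-37/221) = -222/221)
B = -48 (B = 6*(-8) = -48)
n(H) = 1/51 (n(H) = -1/3/(-17) = -1/3*(-1/17) = 1/51)
E(-227, -150)/n(B) = -222/(221*1/51) = -222/221*51 = -666/13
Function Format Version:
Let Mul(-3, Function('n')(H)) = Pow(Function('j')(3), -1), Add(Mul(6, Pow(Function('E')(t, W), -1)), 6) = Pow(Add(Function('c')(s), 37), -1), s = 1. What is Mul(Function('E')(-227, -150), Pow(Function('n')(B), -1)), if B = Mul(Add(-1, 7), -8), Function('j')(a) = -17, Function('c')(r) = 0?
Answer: Rational(-666, 13) ≈ -51.231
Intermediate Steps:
Function('E')(t, W) = Rational(-222, 221) (Function('E')(t, W) = Mul(6, Pow(Add(-6, Pow(Add(0, 37), -1)), -1)) = Mul(6, Pow(Add(-6, Pow(37, -1)), -1)) = Mul(6, Pow(Add(-6, Rational(1, 37)), -1)) = Mul(6, Pow(Rational(-221, 37), -1)) = Mul(6, Rational(-37, 221)) = Rational(-222, 221))
B = -48 (B = Mul(6, -8) = -48)
Function('n')(H) = Rational(1, 51) (Function('n')(H) = Mul(Rational(-1, 3), Pow(-17, -1)) = Mul(Rational(-1, 3), Rational(-1, 17)) = Rational(1, 51))
Mul(Function('E')(-227, -150), Pow(Function('n')(B), -1)) = Mul(Rational(-222, 221), Pow(Rational(1, 51), -1)) = Mul(Rational(-222, 221), 51) = Rational(-666, 13)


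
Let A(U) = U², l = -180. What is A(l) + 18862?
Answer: 51262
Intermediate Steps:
A(l) + 18862 = (-180)² + 18862 = 32400 + 18862 = 51262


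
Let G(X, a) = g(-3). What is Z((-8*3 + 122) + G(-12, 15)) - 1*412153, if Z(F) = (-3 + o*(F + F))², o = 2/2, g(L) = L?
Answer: -377184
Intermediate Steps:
G(X, a) = -3
o = 1 (o = 2*(½) = 1)
Z(F) = (-3 + 2*F)² (Z(F) = (-3 + 1*(F + F))² = (-3 + 1*(2*F))² = (-3 + 2*F)²)
Z((-8*3 + 122) + G(-12, 15)) - 1*412153 = (-3 + 2*((-8*3 + 122) - 3))² - 1*412153 = (-3 + 2*((-24 + 122) - 3))² - 412153 = (-3 + 2*(98 - 3))² - 412153 = (-3 + 2*95)² - 412153 = (-3 + 190)² - 412153 = 187² - 412153 = 34969 - 412153 = -377184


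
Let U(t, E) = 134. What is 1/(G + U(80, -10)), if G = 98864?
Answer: 1/98998 ≈ 1.0101e-5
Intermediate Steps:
1/(G + U(80, -10)) = 1/(98864 + 134) = 1/98998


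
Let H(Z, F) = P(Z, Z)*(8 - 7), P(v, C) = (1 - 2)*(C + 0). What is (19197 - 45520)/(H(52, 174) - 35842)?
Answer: 26323/35894 ≈ 0.73335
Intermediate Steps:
P(v, C) = -C
H(Z, F) = -Z (H(Z, F) = (-Z)*(8 - 7) = -Z*1 = -Z)
(19197 - 45520)/(H(52, 174) - 35842) = (19197 - 45520)/(-1*52 - 35842) = -26323/(-52 - 35842) = -26323/(-35894) = -26323*(-1/35894) = 26323/35894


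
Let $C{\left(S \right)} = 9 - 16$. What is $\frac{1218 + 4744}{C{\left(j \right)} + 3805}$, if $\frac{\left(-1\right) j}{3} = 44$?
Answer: $\frac{2981}{1899} \approx 1.5698$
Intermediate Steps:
$j = -132$ ($j = \left(-3\right) 44 = -132$)
$C{\left(S \right)} = -7$
$\frac{1218 + 4744}{C{\left(j \right)} + 3805} = \frac{1218 + 4744}{-7 + 3805} = \frac{5962}{3798} = 5962 \cdot \frac{1}{3798} = \frac{2981}{1899}$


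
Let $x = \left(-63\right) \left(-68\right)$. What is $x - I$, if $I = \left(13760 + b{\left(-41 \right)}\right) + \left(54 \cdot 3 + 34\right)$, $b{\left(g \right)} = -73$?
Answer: $-9599$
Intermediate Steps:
$I = 13883$ ($I = \left(13760 - 73\right) + \left(54 \cdot 3 + 34\right) = 13687 + \left(162 + 34\right) = 13687 + 196 = 13883$)
$x = 4284$
$x - I = 4284 - 13883 = -9599$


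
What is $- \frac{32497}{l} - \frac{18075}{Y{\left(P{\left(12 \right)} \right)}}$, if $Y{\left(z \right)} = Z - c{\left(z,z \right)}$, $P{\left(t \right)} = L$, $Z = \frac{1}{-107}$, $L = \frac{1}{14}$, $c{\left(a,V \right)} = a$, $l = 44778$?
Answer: $\frac{1212420868163}{5418138} \approx 2.2377 \cdot 10^{5}$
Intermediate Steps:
$L = \frac{1}{14} \approx 0.071429$
$Z = - \frac{1}{107} \approx -0.0093458$
$P{\left(t \right)} = \frac{1}{14}$
$Y{\left(z \right)} = - \frac{1}{107} - z$
$- \frac{32497}{l} - \frac{18075}{Y{\left(P{\left(12 \right)} \right)}} = - \frac{32497}{44778} - \frac{18075}{- \frac{1}{107} - \frac{1}{14}} = \left(-32497\right) \frac{1}{44778} - \frac{18075}{- \frac{1}{107} - \frac{1}{14}} = - \frac{32497}{44778} - \frac{18075}{- \frac{121}{1498}} = - \frac{32497}{44778} - - \frac{27076350}{121} = - \frac{32497}{44778} + \frac{27076350}{121} = \frac{1212420868163}{5418138}$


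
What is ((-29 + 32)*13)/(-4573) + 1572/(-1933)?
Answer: -7264143/8839609 ≈ -0.82177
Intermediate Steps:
((-29 + 32)*13)/(-4573) + 1572/(-1933) = (3*13)*(-1/4573) + 1572*(-1/1933) = 39*(-1/4573) - 1572/1933 = -39/4573 - 1572/1933 = -7264143/8839609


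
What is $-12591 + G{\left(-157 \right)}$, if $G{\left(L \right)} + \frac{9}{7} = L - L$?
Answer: $- \frac{88146}{7} \approx -12592.0$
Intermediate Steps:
$G{\left(L \right)} = - \frac{9}{7}$ ($G{\left(L \right)} = - \frac{9}{7} + \left(L - L\right) = - \frac{9}{7} + 0 = - \frac{9}{7}$)
$-12591 + G{\left(-157 \right)} = -12591 - \frac{9}{7} = - \frac{88146}{7}$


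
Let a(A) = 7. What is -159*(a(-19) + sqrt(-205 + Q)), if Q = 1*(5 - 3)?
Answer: -1113 - 159*I*sqrt(203) ≈ -1113.0 - 2265.4*I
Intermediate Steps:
Q = 2 (Q = 1*2 = 2)
-159*(a(-19) + sqrt(-205 + Q)) = -159*(7 + sqrt(-205 + 2)) = -159*(7 + sqrt(-203)) = -159*(7 + I*sqrt(203)) = -1113 - 159*I*sqrt(203)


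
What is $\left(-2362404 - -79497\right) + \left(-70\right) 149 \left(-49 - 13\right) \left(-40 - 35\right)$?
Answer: $-50782407$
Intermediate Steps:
$\left(-2362404 - -79497\right) + \left(-70\right) 149 \left(-49 - 13\right) \left(-40 - 35\right) = \left(-2362404 + 79497\right) - 10430 \left(\left(-62\right) \left(-75\right)\right) = -2282907 - 48499500 = -50782407$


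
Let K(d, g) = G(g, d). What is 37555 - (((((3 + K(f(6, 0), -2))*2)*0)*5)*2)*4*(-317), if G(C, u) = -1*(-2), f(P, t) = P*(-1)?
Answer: 37555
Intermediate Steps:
f(P, t) = -P
G(C, u) = 2
K(d, g) = 2
37555 - (((((3 + K(f(6, 0), -2))*2)*0)*5)*2)*4*(-317) = 37555 - (((((3 + 2)*2)*0)*5)*2)*4*(-317) = 37555 - ((((5*2)*0)*5)*2)*4*(-317) = 37555 - (((10*0)*5)*2)*4*(-317) = 37555 - ((0*5)*2)*4*(-317) = 37555 - (0*2)*4*(-317) = 37555 - 0*4*(-317) = 37555 - 0*(-317) = 37555 - 1*0 = 37555 + 0 = 37555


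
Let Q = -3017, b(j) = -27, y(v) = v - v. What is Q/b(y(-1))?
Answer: 3017/27 ≈ 111.74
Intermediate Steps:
y(v) = 0
Q/b(y(-1)) = -3017/(-27) = -3017*(-1/27) = 3017/27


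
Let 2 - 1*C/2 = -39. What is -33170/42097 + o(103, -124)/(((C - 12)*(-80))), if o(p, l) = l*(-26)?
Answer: -40184091/29467900 ≈ -1.3637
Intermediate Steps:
C = 82 (C = 4 - 2*(-39) = 4 + 78 = 82)
o(p, l) = -26*l
-33170/42097 + o(103, -124)/(((C - 12)*(-80))) = -33170/42097 + (-26*(-124))/(((82 - 12)*(-80))) = -33170*1/42097 + 3224/((70*(-80))) = -33170/42097 + 3224/(-5600) = -33170/42097 + 3224*(-1/5600) = -33170/42097 - 403/700 = -40184091/29467900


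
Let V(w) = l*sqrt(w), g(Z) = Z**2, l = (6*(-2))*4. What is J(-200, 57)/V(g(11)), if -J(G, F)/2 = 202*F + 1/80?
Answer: 921121/21120 ≈ 43.614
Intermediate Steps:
l = -48 (l = -12*4 = -48)
J(G, F) = -1/40 - 404*F (J(G, F) = -2*(202*F + 1/80) = -2*(1/80 + 202*F) = -1/40 - 404*F)
V(w) = -48*sqrt(w)
J(-200, 57)/V(g(11)) = (-1/40 - 404*57)/((-48*sqrt(11**2))) = (-1/40 - 23028)/((-48*sqrt(121))) = -921121/(40*((-48*11))) = -921121/40/(-528) = -921121/40*(-1/528) = 921121/21120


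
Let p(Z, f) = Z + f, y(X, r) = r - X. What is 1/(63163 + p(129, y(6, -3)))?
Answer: 1/63283 ≈ 1.5802e-5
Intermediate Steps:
1/(63163 + p(129, y(6, -3))) = 1/(63163 + (129 + (-3 - 1*6))) = 1/(63163 + (129 + (-3 - 6))) = 1/(63163 + (129 - 9)) = 1/(63163 + 120) = 1/63283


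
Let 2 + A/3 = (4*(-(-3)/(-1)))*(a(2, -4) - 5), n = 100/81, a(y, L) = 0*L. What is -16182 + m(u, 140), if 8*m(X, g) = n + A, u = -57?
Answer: -5235871/324 ≈ -16160.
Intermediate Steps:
a(y, L) = 0
n = 100/81 (n = 100*(1/81) = 100/81 ≈ 1.2346)
A = 174 (A = -6 + 3*((4*(-(-3)/(-1)))*(0 - 5)) = -6 + 3*((4*(-(-3)*(-1)))*(-5)) = -6 + 3*((4*(-1*3))*(-5)) = -6 + 3*((4*(-3))*(-5)) = -6 + 3*(-12*(-5)) = -6 + 3*60 = -6 + 180 = 174)
m(X, g) = 7097/324 (m(X, g) = (100/81 + 174)/8 = (⅛)*(14194/81) = 7097/324)
-16182 + m(u, 140) = -16182 + 7097/324 = -5235871/324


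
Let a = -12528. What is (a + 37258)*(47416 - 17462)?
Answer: 740762420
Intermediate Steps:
(a + 37258)*(47416 - 17462) = (-12528 + 37258)*(47416 - 17462) = 24730*29954 = 740762420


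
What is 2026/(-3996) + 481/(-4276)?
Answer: -2646313/4271724 ≈ -0.61950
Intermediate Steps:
2026/(-3996) + 481/(-4276) = 2026*(-1/3996) + 481*(-1/4276) = -1013/1998 - 481/4276 = -2646313/4271724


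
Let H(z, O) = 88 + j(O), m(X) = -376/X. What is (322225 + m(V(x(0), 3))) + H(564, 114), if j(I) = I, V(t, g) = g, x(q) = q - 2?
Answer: 966905/3 ≈ 3.2230e+5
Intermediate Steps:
x(q) = -2 + q
H(z, O) = 88 + O
(322225 + m(V(x(0), 3))) + H(564, 114) = (322225 - 376/3) + (88 + 114) = (322225 - 376*1/3) + 202 = (322225 - 376/3) + 202 = 966299/3 + 202 = 966905/3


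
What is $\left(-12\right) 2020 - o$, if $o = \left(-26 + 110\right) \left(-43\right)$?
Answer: $-20628$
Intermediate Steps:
$o = -3612$ ($o = 84 \left(-43\right) = -3612$)
$\left(-12\right) 2020 - o = \left(-12\right) 2020 - -3612 = -24240 + 3612 = -20628$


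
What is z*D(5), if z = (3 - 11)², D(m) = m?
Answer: 320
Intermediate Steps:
z = 64 (z = (-8)² = 64)
z*D(5) = 64*5 = 320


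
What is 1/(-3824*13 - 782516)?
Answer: -1/832228 ≈ -1.2016e-6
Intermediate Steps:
1/(-3824*13 - 782516) = 1/(-49712 - 782516) = 1/(-832228) = -1/832228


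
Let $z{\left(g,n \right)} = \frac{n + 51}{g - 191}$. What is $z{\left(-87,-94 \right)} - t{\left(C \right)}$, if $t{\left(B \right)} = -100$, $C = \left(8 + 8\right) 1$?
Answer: $\frac{27843}{278} \approx 100.15$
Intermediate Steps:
$C = 16$ ($C = 16 \cdot 1 = 16$)
$z{\left(g,n \right)} = \frac{51 + n}{-191 + g}$
$z{\left(-87,-94 \right)} - t{\left(C \right)} = \frac{51 - 94}{-191 - 87} - -100 = \frac{1}{-278} \left(-43\right) + 100 = \left(- \frac{1}{278}\right) \left(-43\right) + 100 = \frac{43}{278} + 100 = \frac{27843}{278}$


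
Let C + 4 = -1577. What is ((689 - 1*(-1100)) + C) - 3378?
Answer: -3170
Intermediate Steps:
C = -1581 (C = -4 - 1577 = -1581)
((689 - 1*(-1100)) + C) - 3378 = ((689 - 1*(-1100)) - 1581) - 3378 = ((689 + 1100) - 1581) - 3378 = (1789 - 1581) - 3378 = 208 - 3378 = -3170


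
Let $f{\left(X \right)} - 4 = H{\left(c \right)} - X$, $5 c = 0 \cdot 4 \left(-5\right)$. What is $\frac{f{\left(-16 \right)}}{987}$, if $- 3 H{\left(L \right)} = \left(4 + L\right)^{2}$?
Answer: $\frac{44}{2961} \approx 0.01486$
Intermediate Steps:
$c = 0$ ($c = \frac{0 \cdot 4 \left(-5\right)}{5} = \frac{0 \left(-5\right)}{5} = \frac{1}{5} \cdot 0 = 0$)
$H{\left(L \right)} = - \frac{\left(4 + L\right)^{2}}{3}$
$f{\left(X \right)} = - \frac{4}{3} - X$ ($f{\left(X \right)} = 4 - \left(X + \frac{\left(4 + 0\right)^{2}}{3}\right) = 4 - \left(\frac{16}{3} + X\right) = - \frac{4}{3} - X$)
$\frac{f{\left(-16 \right)}}{987} = \frac{- \frac{4}{3} - -16}{987} = \left(- \frac{4}{3} + 16\right) \frac{1}{987} = \frac{44}{3} \cdot \frac{1}{987} = \frac{44}{2961}$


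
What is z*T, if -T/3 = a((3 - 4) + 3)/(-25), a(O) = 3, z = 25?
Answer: 9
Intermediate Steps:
T = 9/25 (T = -9/(-25) = -9*(-1)/25 = -3*(-3/25) = 9/25 ≈ 0.36000)
z*T = 25*(9/25) = 9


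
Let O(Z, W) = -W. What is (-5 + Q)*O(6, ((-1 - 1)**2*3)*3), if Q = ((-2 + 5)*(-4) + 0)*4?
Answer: 1908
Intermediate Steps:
Q = -48 (Q = (3*(-4) + 0)*4 = (-12 + 0)*4 = -12*4 = -48)
(-5 + Q)*O(6, ((-1 - 1)**2*3)*3) = (-5 - 48)*(-(-1 - 1)**2*3*3) = -(-53)*((-2)**2*3)*3 = -(-53)*(4*3)*3 = -(-53)*12*3 = -(-53)*36 = -53*(-36) = 1908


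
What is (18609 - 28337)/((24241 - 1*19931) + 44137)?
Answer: -9728/48447 ≈ -0.20080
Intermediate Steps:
(18609 - 28337)/((24241 - 1*19931) + 44137) = -9728/((24241 - 19931) + 44137) = -9728/(4310 + 44137) = -9728/48447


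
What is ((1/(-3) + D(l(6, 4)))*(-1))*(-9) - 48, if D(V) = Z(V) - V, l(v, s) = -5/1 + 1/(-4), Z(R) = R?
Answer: -51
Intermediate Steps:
l(v, s) = -21/4 (l(v, s) = -5*1 + 1*(-¼) = -5 - ¼ = -21/4)
D(V) = 0 (D(V) = V - V = 0)
((1/(-3) + D(l(6, 4)))*(-1))*(-9) - 48 = ((1/(-3) + 0)*(-1))*(-9) - 48 = ((-⅓ + 0)*(-1))*(-9) - 48 = -⅓*(-1)*(-9) - 48 = (⅓)*(-9) - 48 = -3 - 48 = -51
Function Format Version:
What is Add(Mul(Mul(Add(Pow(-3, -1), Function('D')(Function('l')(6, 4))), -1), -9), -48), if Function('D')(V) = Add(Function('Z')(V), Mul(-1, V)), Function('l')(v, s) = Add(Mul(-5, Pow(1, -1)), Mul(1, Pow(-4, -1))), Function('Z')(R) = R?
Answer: -51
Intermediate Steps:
Function('l')(v, s) = Rational(-21, 4) (Function('l')(v, s) = Add(Mul(-5, 1), Mul(1, Rational(-1, 4))) = Add(-5, Rational(-1, 4)) = Rational(-21, 4))
Function('D')(V) = 0 (Function('D')(V) = Add(V, Mul(-1, V)) = 0)
Add(Mul(Mul(Add(Pow(-3, -1), Function('D')(Function('l')(6, 4))), -1), -9), -48) = Add(Mul(Mul(Add(Pow(-3, -1), 0), -1), -9), -48) = Add(Mul(Mul(Add(Rational(-1, 3), 0), -1), -9), -48) = Add(Mul(Mul(Rational(-1, 3), -1), -9), -48) = Add(Mul(Rational(1, 3), -9), -48) = Add(-3, -48) = -51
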